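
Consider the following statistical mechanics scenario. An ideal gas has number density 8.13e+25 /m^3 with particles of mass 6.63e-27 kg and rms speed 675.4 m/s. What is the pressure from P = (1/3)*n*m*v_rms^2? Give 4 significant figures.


Step 1: v_rms^2 = 675.4^2 = 4.562e+05
Step 2: n*m = 8.13e+25*6.63e-27 = 0.539
Step 3: P = (1/3)*0.539*4.562e+05 = 8.196e+04 Pa

8.196e+04


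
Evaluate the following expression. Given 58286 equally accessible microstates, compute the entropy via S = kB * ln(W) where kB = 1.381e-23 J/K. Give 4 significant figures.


Step 1: ln(W) = ln(58286) = 10.97
Step 2: S = kB * ln(W) = 1.381e-23 * 10.97
Step 3: S = 1.515e-22 J/K

1.515e-22


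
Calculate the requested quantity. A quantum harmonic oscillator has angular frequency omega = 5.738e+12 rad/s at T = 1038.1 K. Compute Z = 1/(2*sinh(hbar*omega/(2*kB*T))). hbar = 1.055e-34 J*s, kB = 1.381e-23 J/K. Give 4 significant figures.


Step 1: Compute x = hbar*omega/(kB*T) = 1.055e-34*5.738e+12/(1.381e-23*1038.1) = 0.04223
Step 2: x/2 = 0.02111
Step 3: sinh(x/2) = 0.02111
Step 4: Z = 1/(2*0.02111) = 23.68

23.68


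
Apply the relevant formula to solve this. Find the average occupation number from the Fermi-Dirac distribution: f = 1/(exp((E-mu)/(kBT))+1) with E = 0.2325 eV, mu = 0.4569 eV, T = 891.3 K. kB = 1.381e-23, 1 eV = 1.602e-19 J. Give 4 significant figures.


Step 1: (E - mu) = 0.2325 - 0.4569 = -0.2244 eV
Step 2: Convert: (E-mu)*eV = -3.595e-20 J
Step 3: x = (E-mu)*eV/(kB*T) = -2.921
Step 4: f = 1/(exp(-2.921)+1) = 0.9489

0.9489


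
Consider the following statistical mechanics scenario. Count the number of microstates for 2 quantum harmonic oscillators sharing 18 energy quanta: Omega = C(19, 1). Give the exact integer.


Step 1: Use binomial coefficient C(19, 1)
Step 2: Numerator = 19! / 18!
Step 3: Denominator = 1!
Step 4: Omega = 19

19


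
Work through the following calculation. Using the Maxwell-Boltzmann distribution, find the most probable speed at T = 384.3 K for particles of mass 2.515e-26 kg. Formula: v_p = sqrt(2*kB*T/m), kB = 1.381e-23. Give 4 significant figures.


Step 1: Numerator = 2*kB*T = 2*1.381e-23*384.3 = 1.061e-20
Step 2: Ratio = 1.061e-20 / 2.515e-26 = 4.22e+05
Step 3: v_p = sqrt(4.22e+05) = 649.6 m/s

649.6


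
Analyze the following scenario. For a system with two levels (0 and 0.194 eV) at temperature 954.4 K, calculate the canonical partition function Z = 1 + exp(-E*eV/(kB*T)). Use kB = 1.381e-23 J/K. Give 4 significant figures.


Step 1: Compute beta*E = E*eV/(kB*T) = 0.194*1.602e-19/(1.381e-23*954.4) = 2.358
Step 2: exp(-beta*E) = exp(-2.358) = 0.09461
Step 3: Z = 1 + 0.09461 = 1.095

1.095


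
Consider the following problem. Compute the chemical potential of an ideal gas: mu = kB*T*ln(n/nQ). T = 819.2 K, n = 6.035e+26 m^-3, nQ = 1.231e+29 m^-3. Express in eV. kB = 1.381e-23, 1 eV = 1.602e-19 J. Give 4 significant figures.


Step 1: n/nQ = 6.035e+26/1.231e+29 = 0.004903
Step 2: ln(n/nQ) = -5.318
Step 3: mu = kB*T*ln(n/nQ) = 1.131e-20*-5.318 = -6.016e-20 J
Step 4: Convert to eV: -6.016e-20/1.602e-19 = -0.3756 eV

-0.3756


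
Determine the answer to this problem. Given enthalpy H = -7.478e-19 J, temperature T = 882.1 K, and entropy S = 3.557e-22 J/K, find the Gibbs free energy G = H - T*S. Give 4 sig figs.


Step 1: T*S = 882.1 * 3.557e-22 = 3.138e-19 J
Step 2: G = H - T*S = -7.478e-19 - 3.138e-19
Step 3: G = -1.062e-18 J

-1.062e-18


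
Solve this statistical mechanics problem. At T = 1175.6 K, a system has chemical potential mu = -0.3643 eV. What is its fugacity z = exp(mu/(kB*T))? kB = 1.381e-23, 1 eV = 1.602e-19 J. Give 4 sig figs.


Step 1: Convert mu to Joules: -0.3643*1.602e-19 = -5.836e-20 J
Step 2: kB*T = 1.381e-23*1175.6 = 1.624e-20 J
Step 3: mu/(kB*T) = -3.595
Step 4: z = exp(-3.595) = 0.02747

0.02747


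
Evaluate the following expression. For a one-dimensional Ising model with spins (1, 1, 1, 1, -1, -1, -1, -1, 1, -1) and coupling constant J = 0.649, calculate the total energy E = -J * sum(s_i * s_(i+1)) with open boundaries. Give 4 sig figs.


Step 1: Nearest-neighbor products: 1, 1, 1, -1, 1, 1, 1, -1, -1
Step 2: Sum of products = 3
Step 3: E = -0.649 * 3 = -1.947

-1.947


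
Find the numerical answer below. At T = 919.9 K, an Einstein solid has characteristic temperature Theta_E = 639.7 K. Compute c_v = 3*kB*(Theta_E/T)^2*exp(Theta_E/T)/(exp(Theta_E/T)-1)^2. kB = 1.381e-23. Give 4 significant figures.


Step 1: x = Theta_E/T = 639.7/919.9 = 0.6954
Step 2: x^2 = 0.4836
Step 3: exp(x) = 2.005
Step 4: c_v = 3*1.381e-23*0.4836*2.005/(2.005-1)^2 = 3.98e-23

3.98e-23


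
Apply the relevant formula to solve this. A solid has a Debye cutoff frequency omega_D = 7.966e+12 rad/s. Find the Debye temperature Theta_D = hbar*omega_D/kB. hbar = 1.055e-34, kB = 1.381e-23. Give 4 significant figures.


Step 1: hbar*omega_D = 1.055e-34 * 7.966e+12 = 8.404e-22 J
Step 2: Theta_D = 8.404e-22 / 1.381e-23
Step 3: Theta_D = 60.86 K

60.86


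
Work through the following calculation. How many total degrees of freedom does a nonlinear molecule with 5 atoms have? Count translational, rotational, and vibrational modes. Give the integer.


Step 1: Translational DOF = 3
Step 2: Rotational DOF (nonlinear) = 3
Step 3: Vibrational DOF = 3*5 - 6 = 9
Step 4: Total = 3 + 3 + 9 = 15

15


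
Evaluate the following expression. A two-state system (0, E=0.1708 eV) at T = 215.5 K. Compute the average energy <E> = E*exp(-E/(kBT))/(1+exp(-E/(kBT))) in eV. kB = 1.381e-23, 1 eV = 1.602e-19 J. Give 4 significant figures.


Step 1: beta*E = 0.1708*1.602e-19/(1.381e-23*215.5) = 9.194
Step 2: exp(-beta*E) = 0.0001016
Step 3: <E> = 0.1708*0.0001016/(1+0.0001016) = 1.736e-05 eV

1.736e-05


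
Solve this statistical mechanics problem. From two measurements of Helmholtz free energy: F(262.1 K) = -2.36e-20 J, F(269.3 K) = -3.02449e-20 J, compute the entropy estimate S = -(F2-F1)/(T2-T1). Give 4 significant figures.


Step 1: dF = F2 - F1 = -3.02449e-20 - (-2.36e-20) = -6.6449e-21 J
Step 2: dT = T2 - T1 = 269.3 - 262.1 = 7.2 K
Step 3: S = -dF/dT = -(-6.6449e-21)/7.2 = 9.229e-22 J/K

9.229e-22


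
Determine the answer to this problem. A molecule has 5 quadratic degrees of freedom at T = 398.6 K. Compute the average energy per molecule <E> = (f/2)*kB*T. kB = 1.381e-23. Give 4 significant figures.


Step 1: f/2 = 5/2 = 2.5
Step 2: kB*T = 1.381e-23 * 398.6 = 5.505e-21
Step 3: <E> = 2.5 * 5.505e-21 = 1.376e-20 J

1.376e-20


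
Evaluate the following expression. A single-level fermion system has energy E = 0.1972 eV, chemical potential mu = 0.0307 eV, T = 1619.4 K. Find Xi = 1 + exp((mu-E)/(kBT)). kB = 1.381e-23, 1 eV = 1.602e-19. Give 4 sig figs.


Step 1: (mu - E) = 0.0307 - 0.1972 = -0.1665 eV
Step 2: x = (mu-E)*eV/(kB*T) = -0.1665*1.602e-19/(1.381e-23*1619.4) = -1.193
Step 3: exp(x) = 0.3034
Step 4: Xi = 1 + 0.3034 = 1.303

1.303


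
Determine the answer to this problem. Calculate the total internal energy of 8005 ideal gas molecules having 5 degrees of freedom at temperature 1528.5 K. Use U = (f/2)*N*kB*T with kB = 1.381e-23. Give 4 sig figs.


Step 1: f/2 = 5/2 = 2.5
Step 2: N*kB*T = 8005*1.381e-23*1528.5 = 1.69e-16
Step 3: U = 2.5 * 1.69e-16 = 4.224e-16 J

4.224e-16


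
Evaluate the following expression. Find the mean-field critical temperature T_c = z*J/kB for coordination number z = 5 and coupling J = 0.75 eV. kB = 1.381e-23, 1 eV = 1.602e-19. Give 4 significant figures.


Step 1: z*J = 5*0.75 = 3.75 eV
Step 2: Convert to Joules: 3.75*1.602e-19 = 6.007e-19 J
Step 3: T_c = 6.007e-19 / 1.381e-23 = 4.35e+04 K

4.35e+04


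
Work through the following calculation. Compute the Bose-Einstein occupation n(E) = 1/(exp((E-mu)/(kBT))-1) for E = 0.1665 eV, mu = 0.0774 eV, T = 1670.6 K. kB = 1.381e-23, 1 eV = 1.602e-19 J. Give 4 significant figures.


Step 1: (E - mu) = 0.0891 eV
Step 2: x = (E-mu)*eV/(kB*T) = 0.0891*1.602e-19/(1.381e-23*1670.6) = 0.6187
Step 3: exp(x) = 1.856
Step 4: n = 1/(exp(x)-1) = 1.168

1.168


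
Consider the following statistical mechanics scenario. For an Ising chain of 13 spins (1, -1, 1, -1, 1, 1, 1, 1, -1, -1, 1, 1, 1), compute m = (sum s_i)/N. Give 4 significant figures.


Step 1: Count up spins (+1): 9, down spins (-1): 4
Step 2: Total magnetization M = 9 - 4 = 5
Step 3: m = M/N = 5/13 = 0.3846

0.3846


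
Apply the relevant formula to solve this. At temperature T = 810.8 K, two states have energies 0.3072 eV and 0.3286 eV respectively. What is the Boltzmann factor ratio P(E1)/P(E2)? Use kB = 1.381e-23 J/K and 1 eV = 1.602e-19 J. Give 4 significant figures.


Step 1: Compute energy difference dE = E1 - E2 = 0.3072 - 0.3286 = -0.0214 eV
Step 2: Convert to Joules: dE_J = -0.0214 * 1.602e-19 = -3.428e-21 J
Step 3: Compute exponent = -dE_J / (kB * T) = -(-3.428e-21) / (1.381e-23 * 810.8) = 0.3062
Step 4: P(E1)/P(E2) = exp(0.3062) = 1.358

1.358


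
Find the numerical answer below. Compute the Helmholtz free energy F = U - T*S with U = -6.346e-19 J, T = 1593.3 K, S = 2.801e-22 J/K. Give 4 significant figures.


Step 1: T*S = 1593.3 * 2.801e-22 = 4.463e-19 J
Step 2: F = U - T*S = -6.346e-19 - 4.463e-19
Step 3: F = -1.081e-18 J

-1.081e-18


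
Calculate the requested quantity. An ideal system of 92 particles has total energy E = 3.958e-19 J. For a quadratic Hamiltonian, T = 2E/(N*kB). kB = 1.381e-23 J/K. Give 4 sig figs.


Step 1: Numerator = 2*E = 2*3.958e-19 = 7.916e-19 J
Step 2: Denominator = N*kB = 92*1.381e-23 = 1.271e-21
Step 3: T = 7.916e-19 / 1.271e-21 = 623.1 K

623.1


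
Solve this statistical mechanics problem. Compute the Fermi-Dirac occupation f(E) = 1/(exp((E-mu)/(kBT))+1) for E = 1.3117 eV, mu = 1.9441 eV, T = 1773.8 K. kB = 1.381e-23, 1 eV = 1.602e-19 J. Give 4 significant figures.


Step 1: (E - mu) = 1.3117 - 1.9441 = -0.6324 eV
Step 2: Convert: (E-mu)*eV = -1.013e-19 J
Step 3: x = (E-mu)*eV/(kB*T) = -4.136
Step 4: f = 1/(exp(-4.136)+1) = 0.9843

0.9843


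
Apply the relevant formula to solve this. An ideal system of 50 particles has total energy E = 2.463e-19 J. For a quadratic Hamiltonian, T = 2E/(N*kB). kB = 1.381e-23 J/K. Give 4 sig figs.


Step 1: Numerator = 2*E = 2*2.463e-19 = 4.926e-19 J
Step 2: Denominator = N*kB = 50*1.381e-23 = 6.905e-22
Step 3: T = 4.926e-19 / 6.905e-22 = 713.4 K

713.4


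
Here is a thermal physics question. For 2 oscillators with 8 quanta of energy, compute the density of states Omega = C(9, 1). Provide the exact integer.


Step 1: Use binomial coefficient C(9, 1)
Step 2: Numerator = 9! / 8!
Step 3: Denominator = 1!
Step 4: Omega = 9

9


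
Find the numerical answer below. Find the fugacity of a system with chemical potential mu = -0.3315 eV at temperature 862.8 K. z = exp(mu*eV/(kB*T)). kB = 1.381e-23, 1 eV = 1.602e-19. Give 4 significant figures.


Step 1: Convert mu to Joules: -0.3315*1.602e-19 = -5.311e-20 J
Step 2: kB*T = 1.381e-23*862.8 = 1.192e-20 J
Step 3: mu/(kB*T) = -4.457
Step 4: z = exp(-4.457) = 0.0116

0.0116


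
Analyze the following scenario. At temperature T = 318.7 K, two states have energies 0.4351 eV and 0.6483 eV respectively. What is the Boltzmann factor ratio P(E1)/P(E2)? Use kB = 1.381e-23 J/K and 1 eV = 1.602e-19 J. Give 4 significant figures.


Step 1: Compute energy difference dE = E1 - E2 = 0.4351 - 0.6483 = -0.2132 eV
Step 2: Convert to Joules: dE_J = -0.2132 * 1.602e-19 = -3.415e-20 J
Step 3: Compute exponent = -dE_J / (kB * T) = -(-3.415e-20) / (1.381e-23 * 318.7) = 7.76
Step 4: P(E1)/P(E2) = exp(7.76) = 2345

2345


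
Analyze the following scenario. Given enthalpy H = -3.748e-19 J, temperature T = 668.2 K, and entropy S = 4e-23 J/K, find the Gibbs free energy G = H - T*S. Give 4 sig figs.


Step 1: T*S = 668.2 * 4e-23 = 2.673e-20 J
Step 2: G = H - T*S = -3.748e-19 - 2.673e-20
Step 3: G = -4.015e-19 J

-4.015e-19


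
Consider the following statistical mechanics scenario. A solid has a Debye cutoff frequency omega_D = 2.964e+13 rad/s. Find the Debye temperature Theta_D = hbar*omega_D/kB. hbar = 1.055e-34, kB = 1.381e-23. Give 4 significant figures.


Step 1: hbar*omega_D = 1.055e-34 * 2.964e+13 = 3.127e-21 J
Step 2: Theta_D = 3.127e-21 / 1.381e-23
Step 3: Theta_D = 226.4 K

226.4


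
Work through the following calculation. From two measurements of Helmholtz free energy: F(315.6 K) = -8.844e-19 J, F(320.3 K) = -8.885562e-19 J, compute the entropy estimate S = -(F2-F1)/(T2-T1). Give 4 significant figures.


Step 1: dF = F2 - F1 = -8.885562e-19 - (-8.844e-19) = -4.1562e-21 J
Step 2: dT = T2 - T1 = 320.3 - 315.6 = 4.7 K
Step 3: S = -dF/dT = -(-4.1562e-21)/4.7 = 8.843e-22 J/K

8.843e-22


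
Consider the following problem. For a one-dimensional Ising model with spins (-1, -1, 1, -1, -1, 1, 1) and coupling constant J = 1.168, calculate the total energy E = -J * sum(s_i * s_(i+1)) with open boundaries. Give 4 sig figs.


Step 1: Nearest-neighbor products: 1, -1, -1, 1, -1, 1
Step 2: Sum of products = 0
Step 3: E = -1.168 * 0 = 0

0


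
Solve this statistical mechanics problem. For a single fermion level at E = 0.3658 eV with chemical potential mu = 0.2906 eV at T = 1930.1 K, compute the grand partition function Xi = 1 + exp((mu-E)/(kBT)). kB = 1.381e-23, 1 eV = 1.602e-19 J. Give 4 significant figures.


Step 1: (mu - E) = 0.2906 - 0.3658 = -0.0752 eV
Step 2: x = (mu-E)*eV/(kB*T) = -0.0752*1.602e-19/(1.381e-23*1930.1) = -0.452
Step 3: exp(x) = 0.6364
Step 4: Xi = 1 + 0.6364 = 1.636

1.636


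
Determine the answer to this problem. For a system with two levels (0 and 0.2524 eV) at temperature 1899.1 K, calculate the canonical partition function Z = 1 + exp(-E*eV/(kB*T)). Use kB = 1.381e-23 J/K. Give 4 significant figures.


Step 1: Compute beta*E = E*eV/(kB*T) = 0.2524*1.602e-19/(1.381e-23*1899.1) = 1.542
Step 2: exp(-beta*E) = exp(-1.542) = 0.214
Step 3: Z = 1 + 0.214 = 1.214

1.214


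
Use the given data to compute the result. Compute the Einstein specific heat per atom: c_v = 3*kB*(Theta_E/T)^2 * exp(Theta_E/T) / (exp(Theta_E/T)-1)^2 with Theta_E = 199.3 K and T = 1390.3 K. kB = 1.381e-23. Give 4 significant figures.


Step 1: x = Theta_E/T = 199.3/1390.3 = 0.1434
Step 2: x^2 = 0.02055
Step 3: exp(x) = 1.154
Step 4: c_v = 3*1.381e-23*0.02055*1.154/(1.154-1)^2 = 4.136e-23

4.136e-23


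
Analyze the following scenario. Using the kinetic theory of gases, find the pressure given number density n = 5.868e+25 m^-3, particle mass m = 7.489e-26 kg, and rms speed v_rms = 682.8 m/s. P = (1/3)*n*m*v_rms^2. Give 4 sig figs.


Step 1: v_rms^2 = 682.8^2 = 4.662e+05
Step 2: n*m = 5.868e+25*7.489e-26 = 4.395
Step 3: P = (1/3)*4.395*4.662e+05 = 6.829e+05 Pa

6.829e+05


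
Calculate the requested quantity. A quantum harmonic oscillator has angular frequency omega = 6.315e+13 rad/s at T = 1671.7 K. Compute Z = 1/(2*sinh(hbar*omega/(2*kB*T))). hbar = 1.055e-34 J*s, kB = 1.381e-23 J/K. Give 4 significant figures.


Step 1: Compute x = hbar*omega/(kB*T) = 1.055e-34*6.315e+13/(1.381e-23*1671.7) = 0.2886
Step 2: x/2 = 0.1443
Step 3: sinh(x/2) = 0.1448
Step 4: Z = 1/(2*0.1448) = 3.453

3.453


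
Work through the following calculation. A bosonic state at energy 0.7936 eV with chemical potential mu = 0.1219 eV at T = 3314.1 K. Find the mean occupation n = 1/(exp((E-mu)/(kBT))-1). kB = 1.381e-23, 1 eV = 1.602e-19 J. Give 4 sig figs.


Step 1: (E - mu) = 0.6717 eV
Step 2: x = (E-mu)*eV/(kB*T) = 0.6717*1.602e-19/(1.381e-23*3314.1) = 2.351
Step 3: exp(x) = 10.5
Step 4: n = 1/(exp(x)-1) = 0.1053

0.1053


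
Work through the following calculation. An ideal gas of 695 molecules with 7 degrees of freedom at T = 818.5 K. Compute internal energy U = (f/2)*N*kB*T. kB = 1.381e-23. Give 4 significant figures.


Step 1: f/2 = 7/2 = 3.5
Step 2: N*kB*T = 695*1.381e-23*818.5 = 7.856e-18
Step 3: U = 3.5 * 7.856e-18 = 2.75e-17 J

2.75e-17


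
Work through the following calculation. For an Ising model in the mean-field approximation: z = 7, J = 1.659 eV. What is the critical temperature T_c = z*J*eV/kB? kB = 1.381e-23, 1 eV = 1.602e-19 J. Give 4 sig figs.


Step 1: z*J = 7*1.659 = 11.61 eV
Step 2: Convert to Joules: 11.61*1.602e-19 = 1.86e-18 J
Step 3: T_c = 1.86e-18 / 1.381e-23 = 1.347e+05 K

1.347e+05


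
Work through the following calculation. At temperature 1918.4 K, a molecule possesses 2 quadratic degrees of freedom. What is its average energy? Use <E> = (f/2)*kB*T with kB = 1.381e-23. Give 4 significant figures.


Step 1: f/2 = 2/2 = 1
Step 2: kB*T = 1.381e-23 * 1918.4 = 2.649e-20
Step 3: <E> = 1 * 2.649e-20 = 2.649e-20 J

2.649e-20


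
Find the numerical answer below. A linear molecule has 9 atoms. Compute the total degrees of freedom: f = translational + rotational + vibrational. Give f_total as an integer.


Step 1: Translational DOF = 3
Step 2: Rotational DOF (linear) = 2
Step 3: Vibrational DOF = 3*9 - 5 = 22
Step 4: Total = 3 + 2 + 22 = 27

27


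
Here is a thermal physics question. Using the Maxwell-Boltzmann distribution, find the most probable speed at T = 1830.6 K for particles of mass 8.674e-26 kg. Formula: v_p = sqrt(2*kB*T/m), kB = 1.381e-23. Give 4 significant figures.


Step 1: Numerator = 2*kB*T = 2*1.381e-23*1830.6 = 5.056e-20
Step 2: Ratio = 5.056e-20 / 8.674e-26 = 5.829e+05
Step 3: v_p = sqrt(5.829e+05) = 763.5 m/s

763.5


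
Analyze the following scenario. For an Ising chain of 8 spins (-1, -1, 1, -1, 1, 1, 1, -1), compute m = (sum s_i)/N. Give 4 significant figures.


Step 1: Count up spins (+1): 4, down spins (-1): 4
Step 2: Total magnetization M = 4 - 4 = 0
Step 3: m = M/N = 0/8 = 0

0


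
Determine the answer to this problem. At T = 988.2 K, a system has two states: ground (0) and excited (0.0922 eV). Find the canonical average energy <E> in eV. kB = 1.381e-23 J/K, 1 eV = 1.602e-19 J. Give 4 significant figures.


Step 1: beta*E = 0.0922*1.602e-19/(1.381e-23*988.2) = 1.082
Step 2: exp(-beta*E) = 0.3388
Step 3: <E> = 0.0922*0.3388/(1+0.3388) = 0.02333 eV

0.02333


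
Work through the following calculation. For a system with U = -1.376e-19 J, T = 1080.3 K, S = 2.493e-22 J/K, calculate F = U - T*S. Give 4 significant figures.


Step 1: T*S = 1080.3 * 2.493e-22 = 2.693e-19 J
Step 2: F = U - T*S = -1.376e-19 - 2.693e-19
Step 3: F = -4.069e-19 J

-4.069e-19


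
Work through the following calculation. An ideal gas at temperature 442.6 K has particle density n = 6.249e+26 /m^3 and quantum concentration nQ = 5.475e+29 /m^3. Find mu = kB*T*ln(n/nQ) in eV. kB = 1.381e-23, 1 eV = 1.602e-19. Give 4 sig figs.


Step 1: n/nQ = 6.249e+26/5.475e+29 = 0.001141
Step 2: ln(n/nQ) = -6.776
Step 3: mu = kB*T*ln(n/nQ) = 6.112e-21*-6.776 = -4.141e-20 J
Step 4: Convert to eV: -4.141e-20/1.602e-19 = -0.2585 eV

-0.2585


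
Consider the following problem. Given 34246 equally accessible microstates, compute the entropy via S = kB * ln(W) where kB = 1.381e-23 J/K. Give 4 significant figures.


Step 1: ln(W) = ln(34246) = 10.44
Step 2: S = kB * ln(W) = 1.381e-23 * 10.44
Step 3: S = 1.442e-22 J/K

1.442e-22


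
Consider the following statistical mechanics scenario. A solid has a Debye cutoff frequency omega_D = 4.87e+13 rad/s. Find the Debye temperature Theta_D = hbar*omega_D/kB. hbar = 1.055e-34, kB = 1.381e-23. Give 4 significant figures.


Step 1: hbar*omega_D = 1.055e-34 * 4.87e+13 = 5.138e-21 J
Step 2: Theta_D = 5.138e-21 / 1.381e-23
Step 3: Theta_D = 372 K

372


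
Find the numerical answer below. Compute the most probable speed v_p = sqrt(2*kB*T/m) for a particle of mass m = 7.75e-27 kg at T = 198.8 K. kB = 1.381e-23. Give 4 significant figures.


Step 1: Numerator = 2*kB*T = 2*1.381e-23*198.8 = 5.491e-21
Step 2: Ratio = 5.491e-21 / 7.75e-27 = 7.085e+05
Step 3: v_p = sqrt(7.085e+05) = 841.7 m/s

841.7


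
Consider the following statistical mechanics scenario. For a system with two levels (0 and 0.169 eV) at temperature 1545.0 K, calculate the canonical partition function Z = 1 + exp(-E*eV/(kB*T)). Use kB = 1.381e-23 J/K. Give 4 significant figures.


Step 1: Compute beta*E = E*eV/(kB*T) = 0.169*1.602e-19/(1.381e-23*1545.0) = 1.269
Step 2: exp(-beta*E) = exp(-1.269) = 0.2811
Step 3: Z = 1 + 0.2811 = 1.281

1.281


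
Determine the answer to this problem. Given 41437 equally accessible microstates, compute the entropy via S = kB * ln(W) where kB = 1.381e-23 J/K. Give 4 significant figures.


Step 1: ln(W) = ln(41437) = 10.63
Step 2: S = kB * ln(W) = 1.381e-23 * 10.63
Step 3: S = 1.468e-22 J/K

1.468e-22


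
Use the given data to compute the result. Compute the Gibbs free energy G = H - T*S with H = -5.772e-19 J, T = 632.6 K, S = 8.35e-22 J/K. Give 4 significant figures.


Step 1: T*S = 632.6 * 8.35e-22 = 5.282e-19 J
Step 2: G = H - T*S = -5.772e-19 - 5.282e-19
Step 3: G = -1.105e-18 J

-1.105e-18


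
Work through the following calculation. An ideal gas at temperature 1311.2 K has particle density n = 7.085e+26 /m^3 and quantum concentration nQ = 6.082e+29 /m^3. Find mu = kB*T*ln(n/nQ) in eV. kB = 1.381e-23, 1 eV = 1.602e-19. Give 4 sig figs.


Step 1: n/nQ = 7.085e+26/6.082e+29 = 0.001165
Step 2: ln(n/nQ) = -6.755
Step 3: mu = kB*T*ln(n/nQ) = 1.811e-20*-6.755 = -1.223e-19 J
Step 4: Convert to eV: -1.223e-19/1.602e-19 = -0.7635 eV

-0.7635


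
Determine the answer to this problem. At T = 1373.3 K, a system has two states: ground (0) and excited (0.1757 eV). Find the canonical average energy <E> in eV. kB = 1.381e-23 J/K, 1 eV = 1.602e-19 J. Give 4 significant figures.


Step 1: beta*E = 0.1757*1.602e-19/(1.381e-23*1373.3) = 1.484
Step 2: exp(-beta*E) = 0.2267
Step 3: <E> = 0.1757*0.2267/(1+0.2267) = 0.03247 eV

0.03247


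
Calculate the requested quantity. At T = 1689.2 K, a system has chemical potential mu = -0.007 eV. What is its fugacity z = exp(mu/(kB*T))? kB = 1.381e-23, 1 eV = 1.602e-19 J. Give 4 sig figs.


Step 1: Convert mu to Joules: -0.007*1.602e-19 = -1.121e-21 J
Step 2: kB*T = 1.381e-23*1689.2 = 2.333e-20 J
Step 3: mu/(kB*T) = -0.04807
Step 4: z = exp(-0.04807) = 0.9531

0.9531


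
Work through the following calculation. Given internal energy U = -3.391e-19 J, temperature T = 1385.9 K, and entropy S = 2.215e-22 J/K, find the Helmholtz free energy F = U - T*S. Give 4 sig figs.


Step 1: T*S = 1385.9 * 2.215e-22 = 3.07e-19 J
Step 2: F = U - T*S = -3.391e-19 - 3.07e-19
Step 3: F = -6.461e-19 J

-6.461e-19


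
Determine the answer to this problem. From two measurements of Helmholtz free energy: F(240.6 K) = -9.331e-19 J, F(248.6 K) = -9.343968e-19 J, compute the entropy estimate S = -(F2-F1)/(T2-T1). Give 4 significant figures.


Step 1: dF = F2 - F1 = -9.343968e-19 - (-9.331e-19) = -1.2968e-21 J
Step 2: dT = T2 - T1 = 248.6 - 240.6 = 8 K
Step 3: S = -dF/dT = -(-1.2968e-21)/8 = 1.621e-22 J/K

1.621e-22


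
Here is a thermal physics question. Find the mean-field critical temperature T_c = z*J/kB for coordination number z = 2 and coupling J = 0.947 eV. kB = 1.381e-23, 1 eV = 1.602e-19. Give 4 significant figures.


Step 1: z*J = 2*0.947 = 1.894 eV
Step 2: Convert to Joules: 1.894*1.602e-19 = 3.034e-19 J
Step 3: T_c = 3.034e-19 / 1.381e-23 = 2.197e+04 K

2.197e+04


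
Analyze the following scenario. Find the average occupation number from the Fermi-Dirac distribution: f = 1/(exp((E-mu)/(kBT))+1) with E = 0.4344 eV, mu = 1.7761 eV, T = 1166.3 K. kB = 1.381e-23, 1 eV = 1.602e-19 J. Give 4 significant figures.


Step 1: (E - mu) = 0.4344 - 1.7761 = -1.342 eV
Step 2: Convert: (E-mu)*eV = -2.149e-19 J
Step 3: x = (E-mu)*eV/(kB*T) = -13.34
Step 4: f = 1/(exp(-13.34)+1) = 1

1


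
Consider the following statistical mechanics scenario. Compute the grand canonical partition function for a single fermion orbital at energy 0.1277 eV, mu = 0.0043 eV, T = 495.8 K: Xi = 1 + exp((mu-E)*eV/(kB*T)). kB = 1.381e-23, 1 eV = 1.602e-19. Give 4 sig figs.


Step 1: (mu - E) = 0.0043 - 0.1277 = -0.1234 eV
Step 2: x = (mu-E)*eV/(kB*T) = -0.1234*1.602e-19/(1.381e-23*495.8) = -2.887
Step 3: exp(x) = 0.05573
Step 4: Xi = 1 + 0.05573 = 1.056

1.056


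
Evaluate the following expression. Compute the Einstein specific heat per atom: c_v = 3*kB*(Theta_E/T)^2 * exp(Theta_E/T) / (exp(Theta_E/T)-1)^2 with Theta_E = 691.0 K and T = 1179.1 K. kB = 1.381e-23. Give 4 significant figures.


Step 1: x = Theta_E/T = 691.0/1179.1 = 0.586
Step 2: x^2 = 0.3434
Step 3: exp(x) = 1.797
Step 4: c_v = 3*1.381e-23*0.3434*1.797/(1.797-1)^2 = 4.026e-23

4.026e-23


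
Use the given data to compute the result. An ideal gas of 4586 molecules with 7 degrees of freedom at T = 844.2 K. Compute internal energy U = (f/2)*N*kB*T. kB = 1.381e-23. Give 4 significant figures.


Step 1: f/2 = 7/2 = 3.5
Step 2: N*kB*T = 4586*1.381e-23*844.2 = 5.347e-17
Step 3: U = 3.5 * 5.347e-17 = 1.871e-16 J

1.871e-16


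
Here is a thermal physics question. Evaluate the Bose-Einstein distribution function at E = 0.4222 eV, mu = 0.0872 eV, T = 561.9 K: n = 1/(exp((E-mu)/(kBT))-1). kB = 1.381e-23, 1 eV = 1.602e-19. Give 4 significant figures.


Step 1: (E - mu) = 0.335 eV
Step 2: x = (E-mu)*eV/(kB*T) = 0.335*1.602e-19/(1.381e-23*561.9) = 6.916
Step 3: exp(x) = 1008
Step 4: n = 1/(exp(x)-1) = 0.0009928

0.0009928


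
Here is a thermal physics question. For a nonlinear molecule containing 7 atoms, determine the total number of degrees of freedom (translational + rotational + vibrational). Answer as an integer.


Step 1: Translational DOF = 3
Step 2: Rotational DOF (nonlinear) = 3
Step 3: Vibrational DOF = 3*7 - 6 = 15
Step 4: Total = 3 + 3 + 15 = 21

21


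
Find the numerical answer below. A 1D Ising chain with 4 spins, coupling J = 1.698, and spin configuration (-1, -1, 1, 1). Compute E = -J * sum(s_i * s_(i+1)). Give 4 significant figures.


Step 1: Nearest-neighbor products: 1, -1, 1
Step 2: Sum of products = 1
Step 3: E = -1.698 * 1 = -1.698

-1.698


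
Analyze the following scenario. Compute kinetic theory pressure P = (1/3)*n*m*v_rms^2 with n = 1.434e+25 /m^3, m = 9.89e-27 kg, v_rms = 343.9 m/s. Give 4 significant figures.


Step 1: v_rms^2 = 343.9^2 = 1.183e+05
Step 2: n*m = 1.434e+25*9.89e-27 = 0.1418
Step 3: P = (1/3)*0.1418*1.183e+05 = 5591 Pa

5591


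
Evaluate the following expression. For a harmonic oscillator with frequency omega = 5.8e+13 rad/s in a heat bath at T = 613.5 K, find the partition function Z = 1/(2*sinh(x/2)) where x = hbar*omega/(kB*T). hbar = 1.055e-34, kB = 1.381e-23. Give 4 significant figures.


Step 1: Compute x = hbar*omega/(kB*T) = 1.055e-34*5.8e+13/(1.381e-23*613.5) = 0.7222
Step 2: x/2 = 0.3611
Step 3: sinh(x/2) = 0.369
Step 4: Z = 1/(2*0.369) = 1.355

1.355


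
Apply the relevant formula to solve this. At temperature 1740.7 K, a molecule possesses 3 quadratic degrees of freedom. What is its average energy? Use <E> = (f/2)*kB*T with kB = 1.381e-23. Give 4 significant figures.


Step 1: f/2 = 3/2 = 1.5
Step 2: kB*T = 1.381e-23 * 1740.7 = 2.404e-20
Step 3: <E> = 1.5 * 2.404e-20 = 3.606e-20 J

3.606e-20


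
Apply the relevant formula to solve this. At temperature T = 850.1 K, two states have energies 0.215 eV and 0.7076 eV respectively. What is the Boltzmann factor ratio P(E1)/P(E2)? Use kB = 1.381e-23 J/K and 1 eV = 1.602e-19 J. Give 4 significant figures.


Step 1: Compute energy difference dE = E1 - E2 = 0.215 - 0.7076 = -0.4926 eV
Step 2: Convert to Joules: dE_J = -0.4926 * 1.602e-19 = -7.891e-20 J
Step 3: Compute exponent = -dE_J / (kB * T) = -(-7.891e-20) / (1.381e-23 * 850.1) = 6.722
Step 4: P(E1)/P(E2) = exp(6.722) = 830.4

830.4


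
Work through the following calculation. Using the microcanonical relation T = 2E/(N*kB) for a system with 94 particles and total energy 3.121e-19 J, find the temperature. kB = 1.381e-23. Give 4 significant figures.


Step 1: Numerator = 2*E = 2*3.121e-19 = 6.242e-19 J
Step 2: Denominator = N*kB = 94*1.381e-23 = 1.298e-21
Step 3: T = 6.242e-19 / 1.298e-21 = 480.8 K

480.8


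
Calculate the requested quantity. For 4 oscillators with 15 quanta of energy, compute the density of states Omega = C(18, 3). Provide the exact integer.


Step 1: Use binomial coefficient C(18, 3)
Step 2: Numerator = 18! / 15!
Step 3: Denominator = 3!
Step 4: Omega = 816

816


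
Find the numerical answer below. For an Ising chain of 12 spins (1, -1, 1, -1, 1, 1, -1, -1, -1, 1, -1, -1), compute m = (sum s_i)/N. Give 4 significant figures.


Step 1: Count up spins (+1): 5, down spins (-1): 7
Step 2: Total magnetization M = 5 - 7 = -2
Step 3: m = M/N = -2/12 = -0.1667

-0.1667


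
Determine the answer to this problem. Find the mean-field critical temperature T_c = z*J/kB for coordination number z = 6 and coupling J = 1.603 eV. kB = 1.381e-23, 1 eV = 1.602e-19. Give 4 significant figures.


Step 1: z*J = 6*1.603 = 9.618 eV
Step 2: Convert to Joules: 9.618*1.602e-19 = 1.541e-18 J
Step 3: T_c = 1.541e-18 / 1.381e-23 = 1.116e+05 K

1.116e+05


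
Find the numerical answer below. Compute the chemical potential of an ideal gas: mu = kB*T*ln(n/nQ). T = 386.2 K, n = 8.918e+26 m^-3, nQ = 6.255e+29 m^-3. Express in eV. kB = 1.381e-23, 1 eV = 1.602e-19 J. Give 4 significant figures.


Step 1: n/nQ = 8.918e+26/6.255e+29 = 0.001426
Step 2: ln(n/nQ) = -6.553
Step 3: mu = kB*T*ln(n/nQ) = 5.333e-21*-6.553 = -3.495e-20 J
Step 4: Convert to eV: -3.495e-20/1.602e-19 = -0.2182 eV

-0.2182


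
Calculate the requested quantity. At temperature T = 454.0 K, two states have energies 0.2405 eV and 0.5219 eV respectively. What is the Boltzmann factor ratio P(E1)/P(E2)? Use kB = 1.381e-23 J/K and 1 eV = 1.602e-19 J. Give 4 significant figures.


Step 1: Compute energy difference dE = E1 - E2 = 0.2405 - 0.5219 = -0.2814 eV
Step 2: Convert to Joules: dE_J = -0.2814 * 1.602e-19 = -4.508e-20 J
Step 3: Compute exponent = -dE_J / (kB * T) = -(-4.508e-20) / (1.381e-23 * 454.0) = 7.19
Step 4: P(E1)/P(E2) = exp(7.19) = 1326

1326


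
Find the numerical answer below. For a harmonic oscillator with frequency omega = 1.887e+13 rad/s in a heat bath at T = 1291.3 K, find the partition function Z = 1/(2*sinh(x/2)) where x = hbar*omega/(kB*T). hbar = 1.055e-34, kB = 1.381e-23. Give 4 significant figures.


Step 1: Compute x = hbar*omega/(kB*T) = 1.055e-34*1.887e+13/(1.381e-23*1291.3) = 0.1116
Step 2: x/2 = 0.05582
Step 3: sinh(x/2) = 0.05585
Step 4: Z = 1/(2*0.05585) = 8.953

8.953


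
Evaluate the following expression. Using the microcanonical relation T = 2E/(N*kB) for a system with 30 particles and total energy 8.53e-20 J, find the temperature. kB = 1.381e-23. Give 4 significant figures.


Step 1: Numerator = 2*E = 2*8.53e-20 = 1.706e-19 J
Step 2: Denominator = N*kB = 30*1.381e-23 = 4.143e-22
Step 3: T = 1.706e-19 / 4.143e-22 = 411.8 K

411.8


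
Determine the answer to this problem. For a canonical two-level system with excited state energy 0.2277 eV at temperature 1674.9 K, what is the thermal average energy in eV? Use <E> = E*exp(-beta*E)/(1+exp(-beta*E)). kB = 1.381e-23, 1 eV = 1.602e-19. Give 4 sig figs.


Step 1: beta*E = 0.2277*1.602e-19/(1.381e-23*1674.9) = 1.577
Step 2: exp(-beta*E) = 0.2066
Step 3: <E> = 0.2277*0.2066/(1+0.2066) = 0.03899 eV

0.03899


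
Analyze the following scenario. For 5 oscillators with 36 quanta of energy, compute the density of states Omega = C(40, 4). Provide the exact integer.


Step 1: Use binomial coefficient C(40, 4)
Step 2: Numerator = 40! / 36!
Step 3: Denominator = 4!
Step 4: Omega = 91390

91390


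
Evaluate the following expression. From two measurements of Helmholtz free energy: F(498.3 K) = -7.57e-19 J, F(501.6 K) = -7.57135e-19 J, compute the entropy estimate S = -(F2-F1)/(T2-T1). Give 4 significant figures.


Step 1: dF = F2 - F1 = -7.57135e-19 - (-7.57e-19) = -1.35e-22 J
Step 2: dT = T2 - T1 = 501.6 - 498.3 = 3.3 K
Step 3: S = -dF/dT = -(-1.35e-22)/3.3 = 4.091e-23 J/K

4.091e-23


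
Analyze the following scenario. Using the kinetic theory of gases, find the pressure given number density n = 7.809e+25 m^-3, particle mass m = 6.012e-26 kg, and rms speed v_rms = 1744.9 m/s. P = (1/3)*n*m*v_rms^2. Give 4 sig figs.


Step 1: v_rms^2 = 1744.9^2 = 3.045e+06
Step 2: n*m = 7.809e+25*6.012e-26 = 4.695
Step 3: P = (1/3)*4.695*3.045e+06 = 4.765e+06 Pa

4.765e+06


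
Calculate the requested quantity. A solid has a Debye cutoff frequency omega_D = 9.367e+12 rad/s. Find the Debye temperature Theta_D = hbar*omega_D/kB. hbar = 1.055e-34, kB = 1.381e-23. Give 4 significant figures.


Step 1: hbar*omega_D = 1.055e-34 * 9.367e+12 = 9.882e-22 J
Step 2: Theta_D = 9.882e-22 / 1.381e-23
Step 3: Theta_D = 71.56 K

71.56


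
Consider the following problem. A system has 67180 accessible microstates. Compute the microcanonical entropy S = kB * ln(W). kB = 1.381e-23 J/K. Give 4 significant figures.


Step 1: ln(W) = ln(67180) = 11.12
Step 2: S = kB * ln(W) = 1.381e-23 * 11.12
Step 3: S = 1.535e-22 J/K

1.535e-22


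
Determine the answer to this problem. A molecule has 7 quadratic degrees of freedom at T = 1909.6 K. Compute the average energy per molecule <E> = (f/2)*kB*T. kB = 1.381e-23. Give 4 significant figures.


Step 1: f/2 = 7/2 = 3.5
Step 2: kB*T = 1.381e-23 * 1909.6 = 2.637e-20
Step 3: <E> = 3.5 * 2.637e-20 = 9.23e-20 J

9.23e-20


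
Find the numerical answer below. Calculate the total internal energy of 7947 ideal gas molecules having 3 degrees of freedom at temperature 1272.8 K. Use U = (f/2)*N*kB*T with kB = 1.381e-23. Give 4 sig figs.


Step 1: f/2 = 3/2 = 1.5
Step 2: N*kB*T = 7947*1.381e-23*1272.8 = 1.397e-16
Step 3: U = 1.5 * 1.397e-16 = 2.095e-16 J

2.095e-16


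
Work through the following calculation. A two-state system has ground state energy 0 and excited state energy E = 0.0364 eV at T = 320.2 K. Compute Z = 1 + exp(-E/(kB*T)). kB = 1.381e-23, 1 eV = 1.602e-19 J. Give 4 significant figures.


Step 1: Compute beta*E = E*eV/(kB*T) = 0.0364*1.602e-19/(1.381e-23*320.2) = 1.319
Step 2: exp(-beta*E) = exp(-1.319) = 0.2675
Step 3: Z = 1 + 0.2675 = 1.267

1.267


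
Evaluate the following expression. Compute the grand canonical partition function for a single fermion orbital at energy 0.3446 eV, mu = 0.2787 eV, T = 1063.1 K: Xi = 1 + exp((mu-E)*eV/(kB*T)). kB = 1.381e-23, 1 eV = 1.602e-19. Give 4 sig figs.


Step 1: (mu - E) = 0.2787 - 0.3446 = -0.0659 eV
Step 2: x = (mu-E)*eV/(kB*T) = -0.0659*1.602e-19/(1.381e-23*1063.1) = -0.7191
Step 3: exp(x) = 0.4872
Step 4: Xi = 1 + 0.4872 = 1.487

1.487


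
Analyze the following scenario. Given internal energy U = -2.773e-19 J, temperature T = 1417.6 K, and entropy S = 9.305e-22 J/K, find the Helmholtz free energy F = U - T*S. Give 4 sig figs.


Step 1: T*S = 1417.6 * 9.305e-22 = 1.319e-18 J
Step 2: F = U - T*S = -2.773e-19 - 1.319e-18
Step 3: F = -1.596e-18 J

-1.596e-18


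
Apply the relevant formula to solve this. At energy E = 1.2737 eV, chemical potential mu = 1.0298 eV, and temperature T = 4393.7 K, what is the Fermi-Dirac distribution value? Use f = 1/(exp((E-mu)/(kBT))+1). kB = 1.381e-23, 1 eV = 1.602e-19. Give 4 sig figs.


Step 1: (E - mu) = 1.2737 - 1.0298 = 0.2439 eV
Step 2: Convert: (E-mu)*eV = 3.907e-20 J
Step 3: x = (E-mu)*eV/(kB*T) = 0.6439
Step 4: f = 1/(exp(0.6439)+1) = 0.3444

0.3444


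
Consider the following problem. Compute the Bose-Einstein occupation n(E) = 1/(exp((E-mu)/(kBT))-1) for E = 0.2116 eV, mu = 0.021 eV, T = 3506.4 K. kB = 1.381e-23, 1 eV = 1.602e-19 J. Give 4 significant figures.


Step 1: (E - mu) = 0.1906 eV
Step 2: x = (E-mu)*eV/(kB*T) = 0.1906*1.602e-19/(1.381e-23*3506.4) = 0.6306
Step 3: exp(x) = 1.879
Step 4: n = 1/(exp(x)-1) = 1.138

1.138


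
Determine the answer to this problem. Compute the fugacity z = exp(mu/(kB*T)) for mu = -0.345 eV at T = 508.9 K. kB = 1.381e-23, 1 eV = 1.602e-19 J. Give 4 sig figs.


Step 1: Convert mu to Joules: -0.345*1.602e-19 = -5.527e-20 J
Step 2: kB*T = 1.381e-23*508.9 = 7.028e-21 J
Step 3: mu/(kB*T) = -7.864
Step 4: z = exp(-7.864) = 0.0003843

0.0003843


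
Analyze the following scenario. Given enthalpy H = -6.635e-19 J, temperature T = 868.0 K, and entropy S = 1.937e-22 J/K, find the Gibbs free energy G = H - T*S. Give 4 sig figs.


Step 1: T*S = 868.0 * 1.937e-22 = 1.681e-19 J
Step 2: G = H - T*S = -6.635e-19 - 1.681e-19
Step 3: G = -8.316e-19 J

-8.316e-19


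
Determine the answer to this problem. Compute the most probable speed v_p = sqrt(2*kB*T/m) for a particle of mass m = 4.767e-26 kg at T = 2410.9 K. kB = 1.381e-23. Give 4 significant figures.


Step 1: Numerator = 2*kB*T = 2*1.381e-23*2410.9 = 6.659e-20
Step 2: Ratio = 6.659e-20 / 4.767e-26 = 1.397e+06
Step 3: v_p = sqrt(1.397e+06) = 1182 m/s

1182


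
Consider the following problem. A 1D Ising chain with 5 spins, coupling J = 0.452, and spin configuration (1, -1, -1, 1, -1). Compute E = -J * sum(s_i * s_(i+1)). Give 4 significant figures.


Step 1: Nearest-neighbor products: -1, 1, -1, -1
Step 2: Sum of products = -2
Step 3: E = -0.452 * -2 = 0.904

0.904


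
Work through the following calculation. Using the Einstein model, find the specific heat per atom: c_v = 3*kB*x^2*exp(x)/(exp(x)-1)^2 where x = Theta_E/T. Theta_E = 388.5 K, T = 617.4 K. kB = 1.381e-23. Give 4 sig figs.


Step 1: x = Theta_E/T = 388.5/617.4 = 0.6293
Step 2: x^2 = 0.396
Step 3: exp(x) = 1.876
Step 4: c_v = 3*1.381e-23*0.396*1.876/(1.876-1)^2 = 4.009e-23

4.009e-23


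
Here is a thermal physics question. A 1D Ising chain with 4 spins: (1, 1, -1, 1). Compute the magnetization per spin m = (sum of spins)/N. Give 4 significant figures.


Step 1: Count up spins (+1): 3, down spins (-1): 1
Step 2: Total magnetization M = 3 - 1 = 2
Step 3: m = M/N = 2/4 = 0.5

0.5


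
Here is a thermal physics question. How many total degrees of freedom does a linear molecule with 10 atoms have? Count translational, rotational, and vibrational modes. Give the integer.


Step 1: Translational DOF = 3
Step 2: Rotational DOF (linear) = 2
Step 3: Vibrational DOF = 3*10 - 5 = 25
Step 4: Total = 3 + 2 + 25 = 30

30


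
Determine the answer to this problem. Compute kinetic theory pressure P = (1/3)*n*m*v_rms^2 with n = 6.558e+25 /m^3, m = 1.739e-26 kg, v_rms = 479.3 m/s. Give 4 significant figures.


Step 1: v_rms^2 = 479.3^2 = 2.297e+05
Step 2: n*m = 6.558e+25*1.739e-26 = 1.14
Step 3: P = (1/3)*1.14*2.297e+05 = 8.733e+04 Pa

8.733e+04


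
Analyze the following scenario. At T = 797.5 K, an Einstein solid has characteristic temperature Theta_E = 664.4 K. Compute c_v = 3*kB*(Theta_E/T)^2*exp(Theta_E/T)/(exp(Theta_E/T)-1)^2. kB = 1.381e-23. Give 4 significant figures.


Step 1: x = Theta_E/T = 664.4/797.5 = 0.8331
Step 2: x^2 = 0.6941
Step 3: exp(x) = 2.3
Step 4: c_v = 3*1.381e-23*0.6941*2.3/(2.3-1)^2 = 3.911e-23

3.911e-23


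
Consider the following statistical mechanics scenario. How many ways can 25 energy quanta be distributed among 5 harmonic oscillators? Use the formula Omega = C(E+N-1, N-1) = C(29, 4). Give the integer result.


Step 1: Use binomial coefficient C(29, 4)
Step 2: Numerator = 29! / 25!
Step 3: Denominator = 4!
Step 4: Omega = 23751

23751


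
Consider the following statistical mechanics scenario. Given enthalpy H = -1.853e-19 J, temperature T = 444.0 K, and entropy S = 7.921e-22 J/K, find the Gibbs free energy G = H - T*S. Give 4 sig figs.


Step 1: T*S = 444.0 * 7.921e-22 = 3.517e-19 J
Step 2: G = H - T*S = -1.853e-19 - 3.517e-19
Step 3: G = -5.37e-19 J

-5.37e-19


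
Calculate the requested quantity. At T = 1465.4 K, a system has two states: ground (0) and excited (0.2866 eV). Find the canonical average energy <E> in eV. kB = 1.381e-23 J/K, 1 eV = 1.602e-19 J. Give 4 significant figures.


Step 1: beta*E = 0.2866*1.602e-19/(1.381e-23*1465.4) = 2.269
Step 2: exp(-beta*E) = 0.1034
Step 3: <E> = 0.2866*0.1034/(1+0.1034) = 0.02687 eV

0.02687


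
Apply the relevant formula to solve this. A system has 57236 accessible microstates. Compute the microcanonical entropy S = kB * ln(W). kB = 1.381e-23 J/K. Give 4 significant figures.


Step 1: ln(W) = ln(57236) = 10.95
Step 2: S = kB * ln(W) = 1.381e-23 * 10.95
Step 3: S = 1.513e-22 J/K

1.513e-22
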